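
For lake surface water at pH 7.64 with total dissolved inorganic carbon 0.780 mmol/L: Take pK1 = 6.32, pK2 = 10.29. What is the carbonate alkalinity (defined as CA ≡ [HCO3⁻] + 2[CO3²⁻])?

CA = 0.746 mmol/L

CA = [HCO3⁻] + 2[CO3²⁻] = (α₁ + 2α₂)·DIC
At pH 7.64: [H⁺]/K1 = 10^-1.32 = 0.047863, K2/[H⁺] = 10^-2.65 = 0.0022387
α₁ = 1/(1 + 0.047863 + 0.0022387) = 1/1.0501 = 0.9523; α₂ = α₁·K2/[H⁺] = 0.002132
α₁ + 2α₂ = 0.9566
CA = 0.9566 × 0.780 = 0.746 mmol/L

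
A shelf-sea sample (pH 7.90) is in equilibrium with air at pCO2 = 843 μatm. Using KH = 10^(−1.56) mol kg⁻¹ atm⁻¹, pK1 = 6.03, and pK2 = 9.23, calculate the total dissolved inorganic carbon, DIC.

[CO2*] = KH · pCO2 = 10^(−1.56) × 843×10^-6 = 2.322×10^-5 mol/kg
α₀ = 1/(1 + K1/[H⁺] + K1K2/[H⁺]²) = 1/(1 + 10^+1.87 + 10^+0.54) = 0.01272
DIC = [CO2*]/α₀ = 2.322×10^-5 / 0.01272 = 1.82 mmol/kg

DIC = 1.82 mmol/kg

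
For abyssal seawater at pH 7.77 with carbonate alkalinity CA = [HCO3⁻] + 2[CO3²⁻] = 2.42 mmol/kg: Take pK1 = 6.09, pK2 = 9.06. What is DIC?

CA = [HCO3⁻] + 2[CO3²⁻] = (α₁ + 2α₂)·DIC
At pH 7.77: [H⁺]/K1 = 10^-1.68 = 0.020893, K2/[H⁺] = 10^-1.29 = 0.051286
α₁ = 1/(1 + 0.020893 + 0.051286) = 1/1.0722 = 0.9327; α₂ = α₁·K2/[H⁺] = 0.04783
α₁ + 2α₂ = 1.0283
DIC = CA / (α₁ + 2α₂) = 2.42 / 1.0283 = 2.35 mmol/kg

DIC = 2.35 mmol/kg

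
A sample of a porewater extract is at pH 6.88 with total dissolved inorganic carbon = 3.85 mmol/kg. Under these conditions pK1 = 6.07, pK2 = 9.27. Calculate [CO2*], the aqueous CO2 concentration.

[CO2*] = 0.515 mmol/kg

α₀ = 1 / (1 + K1/[H⁺] + K1K2/[H⁺]²) = 1 / (1 + 10^+0.81 + 10^-1.58)
   = 1 / (1 + 6.4565 + 0.026303) = 1/7.4828 = 0.1336
[CO2*] = α₀ × DIC = 0.1336 × 3.85 = 0.515 mmol/kg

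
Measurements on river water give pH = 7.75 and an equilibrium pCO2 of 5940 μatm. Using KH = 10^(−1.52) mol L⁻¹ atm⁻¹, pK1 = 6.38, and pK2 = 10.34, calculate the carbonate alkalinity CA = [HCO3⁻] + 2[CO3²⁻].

[CO2*] = KH · pCO2 = 10^(−1.52) × 5940×10^-6 = 1.794×10^-4 mol/L
α₀ = 1/(1 + K1/[H⁺] + K1K2/[H⁺]²) = 1/(1 + 10^+1.37 + 10^-1.22) = 0.04081
DIC = [CO2*]/α₀ = 1.794×10^-4 / 0.04081 = 4.395 mmol/L
CA = (α₁ + 2α₂)·DIC = (0.9567 + 2×0.002459) × 4.395 = 4.23 mmol/L

CA = 4.23 mmol/L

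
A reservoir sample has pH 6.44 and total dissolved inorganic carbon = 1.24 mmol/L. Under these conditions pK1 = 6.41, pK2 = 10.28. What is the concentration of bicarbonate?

[HCO3⁻] = 0.641 mmol/L

α₁ = 1 / (1 + [H⁺]/K1 + K2/[H⁺]) = 1 / (1 + 10^-0.03 + 10^-3.84)
   = 1 / (1 + 0.93325 + 0.00014454) = 1/1.9334 = 0.5172
[HCO3⁻] = α₁ × DIC = 0.5172 × 1.24 = 0.641 mmol/L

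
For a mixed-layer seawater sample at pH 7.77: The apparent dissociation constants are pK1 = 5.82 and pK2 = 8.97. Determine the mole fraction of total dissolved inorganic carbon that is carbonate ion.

α₂ = 0.0587

α₂ = 1 / (1 + [H⁺]/K2 + [H⁺]²/(K1K2)) = 1 / (1 + 10^+1.20 + 10^-0.75)
   = 1 / (1 + 15.849 + 0.17783) = 1/17.027 = 0.05873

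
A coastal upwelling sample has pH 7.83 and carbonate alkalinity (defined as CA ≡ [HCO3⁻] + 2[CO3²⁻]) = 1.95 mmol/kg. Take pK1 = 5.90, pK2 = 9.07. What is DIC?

DIC = 1.87 mmol/kg

CA = [HCO3⁻] + 2[CO3²⁻] = (α₁ + 2α₂)·DIC
At pH 7.83: [H⁺]/K1 = 10^-1.93 = 0.011749, K2/[H⁺] = 10^-1.24 = 0.057544
α₁ = 1/(1 + 0.011749 + 0.057544) = 1/1.0693 = 0.9352; α₂ = α₁·K2/[H⁺] = 0.05381
α₁ + 2α₂ = 1.0428
DIC = CA / (α₁ + 2α₂) = 1.95 / 1.0428 = 1.87 mmol/kg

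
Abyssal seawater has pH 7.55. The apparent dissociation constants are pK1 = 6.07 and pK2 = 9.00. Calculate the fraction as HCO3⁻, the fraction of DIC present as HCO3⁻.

α₁ = 0.936

α₁ = 1 / (1 + [H⁺]/K1 + K2/[H⁺]) = 1 / (1 + 10^-1.48 + 10^-1.45)
   = 1 / (1 + 0.033113 + 0.035481) = 1/1.0686 = 0.9358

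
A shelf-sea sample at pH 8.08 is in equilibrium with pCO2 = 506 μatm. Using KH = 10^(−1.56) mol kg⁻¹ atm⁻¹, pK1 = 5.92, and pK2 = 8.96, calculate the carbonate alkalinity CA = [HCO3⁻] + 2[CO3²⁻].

CA = 2.55 mmol/kg

[CO2*] = KH · pCO2 = 10^(−1.56) × 506×10^-6 = 1.394×10^-5 mol/kg
α₀ = 1/(1 + K1/[H⁺] + K1K2/[H⁺]²) = 1/(1 + 10^+2.16 + 10^+1.28) = 0.006075
DIC = [CO2*]/α₀ = 1.394×10^-5 / 0.006075 = 2.294 mmol/kg
CA = (α₁ + 2α₂)·DIC = (0.8782 + 2×0.1158) × 2.294 = 2.55 mmol/kg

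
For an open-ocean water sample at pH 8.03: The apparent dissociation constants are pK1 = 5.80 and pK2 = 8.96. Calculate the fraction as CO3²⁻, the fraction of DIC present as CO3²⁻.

α₂ = 1 / (1 + [H⁺]/K2 + [H⁺]²/(K1K2)) = 1 / (1 + 10^+0.93 + 10^-1.30)
   = 1 / (1 + 8.5114 + 0.050119) = 1/9.5615 = 0.1046

α₂ = 0.105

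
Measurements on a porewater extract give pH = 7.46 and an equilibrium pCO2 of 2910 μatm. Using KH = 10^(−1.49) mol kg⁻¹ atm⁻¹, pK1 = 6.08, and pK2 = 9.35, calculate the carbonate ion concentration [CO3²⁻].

[CO2*] = KH · pCO2 = 10^(−1.49) × 2910×10^-6 = 9.417×10^-5 mol/kg
α₀ = 1/(1 + K1/[H⁺] + K1K2/[H⁺]²) = 1/(1 + 10^+1.38 + 10^-0.51) = 0.03953
DIC = [CO2*]/α₀ = 9.417×10^-5 / 0.03953 = 2.382 mmol/kg
[CO3²⁻] = α₂·DIC; α₂ = 0.01222, so [CO3²⁻] = 0.01222 × 2.382 = 0.0291 mmol/kg

[CO3²⁻] = 0.0291 mmol/kg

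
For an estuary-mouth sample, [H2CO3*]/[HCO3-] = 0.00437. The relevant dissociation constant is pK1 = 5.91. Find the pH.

pH = 8.27

From K1 = [H⁺][HCO3-]/[H2CO3*]:  pH = pK1 − log₁₀([H2CO3*]/[HCO3-])
log₁₀(0.00437) = -2.360
pH = 5.91 − (-2.360) = 8.27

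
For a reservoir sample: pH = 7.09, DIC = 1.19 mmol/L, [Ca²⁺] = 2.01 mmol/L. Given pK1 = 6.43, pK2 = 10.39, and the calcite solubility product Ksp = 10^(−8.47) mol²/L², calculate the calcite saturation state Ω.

Ω = 0.290

α₂ = 1 / (1 + [H⁺]/K2 + [H⁺]²/(K1K2)) = 1 / (1 + 10^+3.30 + 10^+2.64)
   = 1 / (1 + 1995.3 + 436.52) = 1/2432.8 = 0.0004111
[CO3²⁻] = α₂ × DIC = 0.0004111 × 1.19 = 0.0004892 mmol/L = 0.4892 μmol/L
Ksp = 10^(−8.47) = 3.388×10^-9
Ω = [Ca²⁺][CO3²⁻]/Ksp = (2.01×10^-3)(4.892×10^-7) / 3.388×10^-9 = 0.290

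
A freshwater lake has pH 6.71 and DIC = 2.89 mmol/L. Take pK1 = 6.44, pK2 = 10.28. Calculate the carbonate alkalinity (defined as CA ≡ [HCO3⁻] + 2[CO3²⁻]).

CA = 1.88 mmol/L

CA = [HCO3⁻] + 2[CO3²⁻] = (α₁ + 2α₂)·DIC
At pH 6.71: [H⁺]/K1 = 10^-0.27 = 0.53703, K2/[H⁺] = 10^-3.57 = 0.00026915
α₁ = 1/(1 + 0.53703 + 0.00026915) = 1/1.5373 = 0.6505; α₂ = α₁·K2/[H⁺] = 0.0001751
α₁ + 2α₂ = 0.6508
CA = 0.6508 × 2.89 = 1.88 mmol/L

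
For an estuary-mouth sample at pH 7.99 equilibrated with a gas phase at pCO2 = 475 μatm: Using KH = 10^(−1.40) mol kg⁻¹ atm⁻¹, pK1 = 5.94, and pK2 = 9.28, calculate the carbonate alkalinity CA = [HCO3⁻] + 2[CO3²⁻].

CA = 2.34 mmol/kg

[CO2*] = KH · pCO2 = 10^(−1.40) × 475×10^-6 = 1.891×10^-5 mol/kg
α₀ = 1/(1 + K1/[H⁺] + K1K2/[H⁺]²) = 1/(1 + 10^+2.05 + 10^+0.76) = 0.008406
DIC = [CO2*]/α₀ = 1.891×10^-5 / 0.008406 = 2.249 mmol/kg
CA = (α₁ + 2α₂)·DIC = (0.9432 + 2×0.04837) × 2.249 = 2.34 mmol/kg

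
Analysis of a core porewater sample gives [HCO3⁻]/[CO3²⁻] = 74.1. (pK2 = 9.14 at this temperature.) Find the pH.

From K2 = [H⁺][CO3²⁻]/[HCO3⁻]:  pH = pK2 − log₁₀([HCO3⁻]/[CO3²⁻])
log₁₀(74.1) = +1.870
pH = 9.14 − (+1.870) = 7.27

pH = 7.27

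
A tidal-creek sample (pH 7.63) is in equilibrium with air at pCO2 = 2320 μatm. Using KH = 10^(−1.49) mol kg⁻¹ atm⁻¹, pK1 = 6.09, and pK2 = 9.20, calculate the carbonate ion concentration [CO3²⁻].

[CO2*] = KH · pCO2 = 10^(−1.49) × 2320×10^-6 = 7.507×10^-5 mol/kg
α₀ = 1/(1 + K1/[H⁺] + K1K2/[H⁺]²) = 1/(1 + 10^+1.54 + 10^-0.03) = 0.02732
DIC = [CO2*]/α₀ = 7.507×10^-5 / 0.02732 = 2.748 mmol/kg
[CO3²⁻] = α₂·DIC; α₂ = 0.02549, so [CO3²⁻] = 0.02549 × 2.748 = 0.0701 mmol/kg

[CO3²⁻] = 0.0701 mmol/kg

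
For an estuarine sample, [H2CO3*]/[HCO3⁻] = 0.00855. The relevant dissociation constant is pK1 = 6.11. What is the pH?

pH = 8.18

From K1 = [H⁺][HCO3⁻]/[H2CO3*]:  pH = pK1 − log₁₀([H2CO3*]/[HCO3⁻])
log₁₀(0.00855) = -2.068
pH = 6.11 − (-2.068) = 8.18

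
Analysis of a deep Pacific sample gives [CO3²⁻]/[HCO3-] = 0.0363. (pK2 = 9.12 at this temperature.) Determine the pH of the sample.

pH = 7.68

From K2 = [H⁺][CO3²⁻]/[HCO3-]:  pH = pK2 + log₁₀([CO3²⁻]/[HCO3-])
log₁₀(0.0363) = -1.440
pH = 9.12 + (-1.440) = 7.68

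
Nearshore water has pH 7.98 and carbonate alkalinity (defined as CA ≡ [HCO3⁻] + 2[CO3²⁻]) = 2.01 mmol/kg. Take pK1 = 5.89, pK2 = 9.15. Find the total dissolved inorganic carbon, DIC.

DIC = 1.90 mmol/kg

CA = [HCO3⁻] + 2[CO3²⁻] = (α₁ + 2α₂)·DIC
At pH 7.98: [H⁺]/K1 = 10^-2.09 = 0.0081283, K2/[H⁺] = 10^-1.17 = 0.067608
α₁ = 1/(1 + 0.0081283 + 0.067608) = 1/1.0757 = 0.9296; α₂ = α₁·K2/[H⁺] = 0.06285
α₁ + 2α₂ = 1.0553
DIC = CA / (α₁ + 2α₂) = 2.01 / 1.0553 = 1.90 mmol/kg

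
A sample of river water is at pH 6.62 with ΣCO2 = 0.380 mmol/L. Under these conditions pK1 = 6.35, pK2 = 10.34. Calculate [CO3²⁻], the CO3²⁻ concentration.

α₂ = 1 / (1 + [H⁺]/K2 + [H⁺]²/(K1K2)) = 1 / (1 + 10^+3.72 + 10^+3.45)
   = 1 / (1 + 5248.1 + 2818.4) = 1/8067.5 = 0.0001240
[CO3²⁻] = α₂ × DIC = 0.0001240 × 0.380 = 4.71×10^-5 mmol/L = 0.0471 μmol/L

[CO3²⁻] = 0.0471 μmol/L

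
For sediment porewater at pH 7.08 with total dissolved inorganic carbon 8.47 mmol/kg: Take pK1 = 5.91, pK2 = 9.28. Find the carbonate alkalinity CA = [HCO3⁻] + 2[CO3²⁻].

CA = 7.99 mmol/kg

CA = [HCO3⁻] + 2[CO3²⁻] = (α₁ + 2α₂)·DIC
At pH 7.08: [H⁺]/K1 = 10^-1.17 = 0.067608, K2/[H⁺] = 10^-2.20 = 0.0063096
α₁ = 1/(1 + 0.067608 + 0.0063096) = 1/1.0739 = 0.9312; α₂ = α₁·K2/[H⁺] = 0.005875
α₁ + 2α₂ = 0.9429
CA = 0.9429 × 8.47 = 7.99 mmol/kg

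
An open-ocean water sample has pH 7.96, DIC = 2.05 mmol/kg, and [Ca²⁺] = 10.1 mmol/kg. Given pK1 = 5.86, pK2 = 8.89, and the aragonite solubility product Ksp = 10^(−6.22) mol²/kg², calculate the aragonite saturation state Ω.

Ω = 3.59

α₂ = 1 / (1 + [H⁺]/K2 + [H⁺]²/(K1K2)) = 1 / (1 + 10^+0.93 + 10^-1.17)
   = 1 / (1 + 8.5114 + 0.067608) = 1/9.5790 = 0.1044
[CO3²⁻] = α₂ × DIC = 0.1044 × 2.05 = 0.2140 mmol/kg
Ksp = 10^(−6.22) = 6.026×10^-7
Ω = [Ca²⁺][CO3²⁻]/Ksp = (10.1×10^-3)(2.140×10^-4) / 6.026×10^-7 = 3.59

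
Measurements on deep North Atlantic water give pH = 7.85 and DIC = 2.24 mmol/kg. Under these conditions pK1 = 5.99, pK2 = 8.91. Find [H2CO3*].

α₀ = 1 / (1 + K1/[H⁺] + K1K2/[H⁺]²) = 1 / (1 + 10^+1.86 + 10^+0.80)
   = 1 / (1 + 72.444 + 6.3096) = 1/79.753 = 0.01254
[CO2*] = α₀ × DIC = 0.01254 × 2.24 = 0.0281 mmol/kg

[CO2*] = 0.0281 mmol/kg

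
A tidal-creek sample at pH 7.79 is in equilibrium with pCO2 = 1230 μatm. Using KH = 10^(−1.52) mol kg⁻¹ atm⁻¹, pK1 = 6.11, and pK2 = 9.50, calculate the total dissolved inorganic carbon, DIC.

[CO2*] = KH · pCO2 = 10^(−1.52) × 1230×10^-6 = 3.715×10^-5 mol/kg
α₀ = 1/(1 + K1/[H⁺] + K1K2/[H⁺]²) = 1/(1 + 10^+1.68 + 10^-0.03) = 0.02008
DIC = [CO2*]/α₀ = 3.715×10^-5 / 0.02008 = 1.85 mmol/kg

DIC = 1.85 mmol/kg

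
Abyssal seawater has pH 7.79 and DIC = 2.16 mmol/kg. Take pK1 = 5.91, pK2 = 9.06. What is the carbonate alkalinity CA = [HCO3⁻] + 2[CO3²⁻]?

CA = [HCO3⁻] + 2[CO3²⁻] = (α₁ + 2α₂)·DIC
At pH 7.79: [H⁺]/K1 = 10^-1.88 = 0.013183, K2/[H⁺] = 10^-1.27 = 0.053703
α₁ = 1/(1 + 0.013183 + 0.053703) = 1/1.0669 = 0.9373; α₂ = α₁·K2/[H⁺] = 0.05034
α₁ + 2α₂ = 1.0380
CA = 1.0380 × 2.16 = 2.24 mmol/kg

CA = 2.24 mmol/kg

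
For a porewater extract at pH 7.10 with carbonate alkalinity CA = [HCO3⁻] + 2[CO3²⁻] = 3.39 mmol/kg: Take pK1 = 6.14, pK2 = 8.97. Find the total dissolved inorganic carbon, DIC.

DIC = 3.71 mmol/kg

CA = [HCO3⁻] + 2[CO3²⁻] = (α₁ + 2α₂)·DIC
At pH 7.10: [H⁺]/K1 = 10^-0.96 = 0.10965, K2/[H⁺] = 10^-1.87 = 0.013490
α₁ = 1/(1 + 0.10965 + 0.013490) = 1/1.1231 = 0.8904; α₂ = α₁·K2/[H⁺] = 0.01201
α₁ + 2α₂ = 0.9144
DIC = CA / (α₁ + 2α₂) = 3.39 / 0.9144 = 3.71 mmol/kg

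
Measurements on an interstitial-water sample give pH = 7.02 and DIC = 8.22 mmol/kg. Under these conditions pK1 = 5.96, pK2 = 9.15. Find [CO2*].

[CO2*] = 0.654 mmol/kg

α₀ = 1 / (1 + K1/[H⁺] + K1K2/[H⁺]²) = 1 / (1 + 10^+1.06 + 10^-1.07)
   = 1 / (1 + 11.482 + 0.085114) = 1/12.567 = 0.07958
[CO2*] = α₀ × DIC = 0.07958 × 8.22 = 0.654 mmol/kg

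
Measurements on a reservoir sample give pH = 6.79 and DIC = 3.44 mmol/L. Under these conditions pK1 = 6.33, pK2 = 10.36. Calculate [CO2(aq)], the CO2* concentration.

α₀ = 1 / (1 + K1/[H⁺] + K1K2/[H⁺]²) = 1 / (1 + 10^+0.46 + 10^-3.11)
   = 1 / (1 + 2.8840 + 0.00077625) = 1/3.8848 = 0.2574
[CO2*] = α₀ × DIC = 0.2574 × 3.44 = 0.886 mmol/L

[CO2*] = 0.886 mmol/L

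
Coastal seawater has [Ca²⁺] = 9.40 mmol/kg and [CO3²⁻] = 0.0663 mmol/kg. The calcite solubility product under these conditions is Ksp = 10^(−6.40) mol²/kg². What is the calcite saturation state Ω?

Ksp = 10^(−6.40) = 3.981×10^-7
Ω = [Ca²⁺][CO3²⁻]/Ksp = (9.40×10^-3)(0.0663×10^-3) / 3.981×10^-7 = 1.57

Ω = 1.57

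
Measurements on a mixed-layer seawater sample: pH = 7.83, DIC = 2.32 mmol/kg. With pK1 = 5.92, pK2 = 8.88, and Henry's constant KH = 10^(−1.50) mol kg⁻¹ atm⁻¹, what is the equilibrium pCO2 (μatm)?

pCO2 = 819 μatm

α₀ = 1 / (1 + K1/[H⁺] + K1K2/[H⁺]²) = 1 / (1 + 10^+1.91 + 10^+0.86)
   = 1 / (1 + 81.283 + 7.2444) = 1/89.527 = 0.01117
[CO2*] = α₀ × DIC = 0.01117 × 2.32 = 0.02591 mmol/kg
pCO2 = [CO2*]/KH = 2.591×10^-5 / 3.162×10^-2 = 819 μatm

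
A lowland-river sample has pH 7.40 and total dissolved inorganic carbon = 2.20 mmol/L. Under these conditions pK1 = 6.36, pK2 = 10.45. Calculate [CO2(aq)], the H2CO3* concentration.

[CO2*] = 0.184 mmol/L

α₀ = 1 / (1 + K1/[H⁺] + K1K2/[H⁺]²) = 1 / (1 + 10^+1.04 + 10^-2.01)
   = 1 / (1 + 10.965 + 0.0097724) = 1/11.975 = 0.08351
[CO2*] = α₀ × DIC = 0.08351 × 2.20 = 0.184 mmol/L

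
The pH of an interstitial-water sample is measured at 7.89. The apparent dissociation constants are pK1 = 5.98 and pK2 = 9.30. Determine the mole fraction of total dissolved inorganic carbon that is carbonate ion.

α₂ = 1 / (1 + [H⁺]/K2 + [H⁺]²/(K1K2)) = 1 / (1 + 10^+1.41 + 10^-0.50)
   = 1 / (1 + 25.704 + 0.31623) = 1/27.020 = 0.03701

α₂ = 0.0370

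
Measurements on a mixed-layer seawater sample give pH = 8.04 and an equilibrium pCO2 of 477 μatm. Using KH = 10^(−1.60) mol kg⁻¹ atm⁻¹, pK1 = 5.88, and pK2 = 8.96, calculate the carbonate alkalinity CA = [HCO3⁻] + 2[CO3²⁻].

CA = 2.15 mmol/kg

[CO2*] = KH · pCO2 = 10^(−1.60) × 477×10^-6 = 1.198×10^-5 mol/kg
α₀ = 1/(1 + K1/[H⁺] + K1K2/[H⁺]²) = 1/(1 + 10^+2.16 + 10^+1.24) = 0.006138
DIC = [CO2*]/α₀ = 1.198×10^-5 / 0.006138 = 1.952 mmol/kg
CA = (α₁ + 2α₂)·DIC = (0.8872 + 2×0.1067) × 1.952 = 2.15 mmol/kg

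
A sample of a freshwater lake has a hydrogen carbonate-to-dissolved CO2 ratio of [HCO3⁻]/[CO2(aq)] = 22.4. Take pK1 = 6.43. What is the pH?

From K1 = [H⁺][HCO3⁻]/[CO2(aq)]:  pH = pK1 + log₁₀([HCO3⁻]/[CO2(aq)])
log₁₀(22.4) = +1.350
pH = 6.43 + (+1.350) = 7.78

pH = 7.78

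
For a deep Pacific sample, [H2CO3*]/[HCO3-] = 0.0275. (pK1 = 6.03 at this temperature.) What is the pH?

pH = 7.59

From K1 = [H⁺][HCO3-]/[H2CO3*]:  pH = pK1 − log₁₀([H2CO3*]/[HCO3-])
log₁₀(0.0275) = -1.561
pH = 6.03 − (-1.561) = 7.59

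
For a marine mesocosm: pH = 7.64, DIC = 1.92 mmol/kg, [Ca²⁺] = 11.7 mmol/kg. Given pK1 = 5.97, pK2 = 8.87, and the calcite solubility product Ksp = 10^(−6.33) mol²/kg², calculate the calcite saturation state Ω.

α₂ = 1 / (1 + [H⁺]/K2 + [H⁺]²/(K1K2)) = 1 / (1 + 10^+1.23 + 10^-0.44)
   = 1 / (1 + 16.982 + 0.36308) = 1/18.346 = 0.05451
[CO3²⁻] = α₂ × DIC = 0.05451 × 1.92 = 0.1047 mmol/kg
Ksp = 10^(−6.33) = 4.677×10^-7
Ω = [Ca²⁺][CO3²⁻]/Ksp = (11.7×10^-3)(1.047×10^-4) / 4.677×10^-7 = 2.62

Ω = 2.62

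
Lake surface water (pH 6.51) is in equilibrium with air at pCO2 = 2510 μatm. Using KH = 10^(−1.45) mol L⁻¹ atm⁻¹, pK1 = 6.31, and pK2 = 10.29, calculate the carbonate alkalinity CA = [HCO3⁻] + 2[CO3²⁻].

CA = 0.141 mmol/L

[CO2*] = KH · pCO2 = 10^(−1.45) × 2510×10^-6 = 8.906×10^-5 mol/L
α₀ = 1/(1 + K1/[H⁺] + K1K2/[H⁺]²) = 1/(1 + 10^+0.20 + 10^-3.58) = 0.3868
DIC = [CO2*]/α₀ = 8.906×10^-5 / 0.3868 = 0.2302 mmol/L
CA = (α₁ + 2α₂)·DIC = (0.6131 + 2×0.0001017) × 0.2302 = 0.141 mmol/L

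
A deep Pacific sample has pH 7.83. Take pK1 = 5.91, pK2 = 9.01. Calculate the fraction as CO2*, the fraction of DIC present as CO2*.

α₀ = 1 / (1 + K1/[H⁺] + K1K2/[H⁺]²) = 1 / (1 + 10^+1.92 + 10^+0.74)
   = 1 / (1 + 83.176 + 5.4954) = 1/89.672 = 0.01115

α₀ = 0.0112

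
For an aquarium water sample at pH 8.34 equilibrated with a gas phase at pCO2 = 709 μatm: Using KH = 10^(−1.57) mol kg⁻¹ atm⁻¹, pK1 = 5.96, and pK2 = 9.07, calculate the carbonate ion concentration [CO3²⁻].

[CO3²⁻] = 0.852 mmol/kg

[CO2*] = KH · pCO2 = 10^(−1.57) × 709×10^-6 = 1.908×10^-5 mol/kg
α₀ = 1/(1 + K1/[H⁺] + K1K2/[H⁺]²) = 1/(1 + 10^+2.38 + 10^+1.65) = 0.003502
DIC = [CO2*]/α₀ = 1.908×10^-5 / 0.003502 = 5.449 mmol/kg
[CO3²⁻] = α₂·DIC; α₂ = 0.1564, so [CO3²⁻] = 0.1564 × 5.449 = 0.852 mmol/kg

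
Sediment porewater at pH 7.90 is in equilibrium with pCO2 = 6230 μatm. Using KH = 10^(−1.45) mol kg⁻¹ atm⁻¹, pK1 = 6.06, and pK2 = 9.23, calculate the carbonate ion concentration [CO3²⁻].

[CO3²⁻] = 0.715 mmol/kg

[CO2*] = KH · pCO2 = 10^(−1.45) × 6230×10^-6 = 2.210×10^-4 mol/kg
α₀ = 1/(1 + K1/[H⁺] + K1K2/[H⁺]²) = 1/(1 + 10^+1.84 + 10^+0.51) = 0.01362
DIC = [CO2*]/α₀ = 2.210×10^-4 / 0.01362 = 16.23 mmol/kg
[CO3²⁻] = α₂·DIC; α₂ = 0.04407, so [CO3²⁻] = 0.04407 × 16.23 = 0.715 mmol/kg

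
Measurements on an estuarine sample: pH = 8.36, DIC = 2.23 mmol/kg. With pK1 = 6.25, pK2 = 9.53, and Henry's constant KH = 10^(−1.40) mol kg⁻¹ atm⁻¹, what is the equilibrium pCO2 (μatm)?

pCO2 = 404 μatm

α₀ = 1 / (1 + K1/[H⁺] + K1K2/[H⁺]²) = 1 / (1 + 10^+2.11 + 10^+0.94)
   = 1 / (1 + 128.82 + 8.7096) = 1/138.53 = 0.007218
[CO2*] = α₀ × DIC = 0.007218 × 2.23 = 0.01610 mmol/kg = 16.10 μmol/kg
pCO2 = [CO2*]/KH = 1.610×10^-5 / 3.981×10^-2 = 404 μatm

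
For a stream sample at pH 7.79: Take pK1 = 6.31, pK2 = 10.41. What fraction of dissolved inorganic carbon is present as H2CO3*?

α₀ = 1 / (1 + K1/[H⁺] + K1K2/[H⁺]²) = 1 / (1 + 10^+1.48 + 10^-1.14)
   = 1 / (1 + 30.200 + 0.072444) = 1/31.272 = 0.03198

α₀ = 0.0320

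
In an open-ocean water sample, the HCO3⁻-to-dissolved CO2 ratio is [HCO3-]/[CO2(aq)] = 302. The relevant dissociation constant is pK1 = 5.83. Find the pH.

pH = 8.31

From K1 = [H⁺][HCO3-]/[CO2(aq)]:  pH = pK1 + log₁₀([HCO3-]/[CO2(aq)])
log₁₀(302) = +2.480
pH = 5.83 + (+2.480) = 8.31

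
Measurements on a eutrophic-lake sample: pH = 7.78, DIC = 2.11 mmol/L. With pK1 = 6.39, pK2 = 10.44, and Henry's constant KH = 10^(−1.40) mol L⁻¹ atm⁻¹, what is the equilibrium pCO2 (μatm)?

α₀ = 1 / (1 + K1/[H⁺] + K1K2/[H⁺]²) = 1 / (1 + 10^+1.39 + 10^-1.27)
   = 1 / (1 + 24.547 + 0.053703) = 1/25.601 = 0.03906
[CO2*] = α₀ × DIC = 0.03906 × 2.11 = 0.08242 mmol/L
pCO2 = [CO2*]/KH = 8.242×10^-5 / 3.981×10^-2 = 2070 μatm

pCO2 = 2070 μatm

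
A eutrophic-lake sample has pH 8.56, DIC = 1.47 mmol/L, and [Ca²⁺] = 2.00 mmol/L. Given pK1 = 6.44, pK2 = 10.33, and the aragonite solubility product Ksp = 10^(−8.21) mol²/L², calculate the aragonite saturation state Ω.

α₂ = 1 / (1 + [H⁺]/K2 + [H⁺]²/(K1K2)) = 1 / (1 + 10^+1.77 + 10^-0.35)
   = 1 / (1 + 58.884 + 0.44668) = 1/60.331 = 0.01658
[CO3²⁻] = α₂ × DIC = 0.01658 × 1.47 = 0.02437 mmol/L
Ksp = 10^(−8.21) = 6.166×10^-9
Ω = [Ca²⁺][CO3²⁻]/Ksp = (2.00×10^-3)(2.437×10^-5) / 6.166×10^-9 = 7.90

Ω = 7.90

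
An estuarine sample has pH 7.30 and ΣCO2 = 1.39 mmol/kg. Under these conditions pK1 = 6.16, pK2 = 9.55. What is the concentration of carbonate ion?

α₂ = 1 / (1 + [H⁺]/K2 + [H⁺]²/(K1K2)) = 1 / (1 + 10^+2.25 + 10^+1.11)
   = 1 / (1 + 177.83 + 12.882) = 1/191.71 = 0.005216
[CO3²⁻] = α₂ × DIC = 0.005216 × 1.39 = 0.00725 mmol/kg = 7.25 μmol/kg

[CO3²⁻] = 7.25 μmol/kg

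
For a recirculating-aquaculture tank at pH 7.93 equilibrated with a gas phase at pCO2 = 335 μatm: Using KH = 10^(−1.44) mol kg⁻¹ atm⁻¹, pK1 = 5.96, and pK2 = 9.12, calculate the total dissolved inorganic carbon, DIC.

[CO2*] = KH · pCO2 = 10^(−1.44) × 335×10^-6 = 1.216×10^-5 mol/kg
α₀ = 1/(1 + K1/[H⁺] + K1K2/[H⁺]²) = 1/(1 + 10^+1.97 + 10^+0.78) = 0.009965
DIC = [CO2*]/α₀ = 1.216×10^-5 / 0.009965 = 1.22 mmol/kg

DIC = 1.22 mmol/kg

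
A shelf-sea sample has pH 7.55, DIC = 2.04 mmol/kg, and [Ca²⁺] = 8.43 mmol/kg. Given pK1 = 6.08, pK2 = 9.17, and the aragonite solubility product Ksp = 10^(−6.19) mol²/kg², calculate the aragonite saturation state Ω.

Ω = 0.604

α₂ = 1 / (1 + [H⁺]/K2 + [H⁺]²/(K1K2)) = 1 / (1 + 10^+1.62 + 10^+0.15)
   = 1 / (1 + 41.687 + 1.4125) = 1/44.099 = 0.02268
[CO3²⁻] = α₂ × DIC = 0.02268 × 2.04 = 0.04626 mmol/kg
Ksp = 10^(−6.19) = 6.457×10^-7
Ω = [Ca²⁺][CO3²⁻]/Ksp = (8.43×10^-3)(4.626×10^-5) / 6.457×10^-7 = 0.604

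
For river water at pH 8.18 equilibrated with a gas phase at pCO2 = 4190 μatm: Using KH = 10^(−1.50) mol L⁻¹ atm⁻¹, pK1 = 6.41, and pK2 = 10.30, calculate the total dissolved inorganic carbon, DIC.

DIC = 7.99 mmol/L

[CO2*] = KH · pCO2 = 10^(−1.50) × 4190×10^-6 = 1.325×10^-4 mol/L
α₀ = 1/(1 + K1/[H⁺] + K1K2/[H⁺]²) = 1/(1 + 10^+1.77 + 10^-0.35) = 0.01658
DIC = [CO2*]/α₀ = 1.325×10^-4 / 0.01658 = 7.99 mmol/L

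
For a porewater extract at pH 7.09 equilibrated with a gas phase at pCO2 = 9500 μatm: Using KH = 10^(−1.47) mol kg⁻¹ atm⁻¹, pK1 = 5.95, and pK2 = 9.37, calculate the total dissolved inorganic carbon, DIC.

DIC = 4.79 mmol/kg

[CO2*] = KH · pCO2 = 10^(−1.47) × 9500×10^-6 = 3.219×10^-4 mol/kg
α₀ = 1/(1 + K1/[H⁺] + K1K2/[H⁺]²) = 1/(1 + 10^+1.14 + 10^-1.14) = 0.06722
DIC = [CO2*]/α₀ = 3.219×10^-4 / 0.06722 = 4.79 mmol/kg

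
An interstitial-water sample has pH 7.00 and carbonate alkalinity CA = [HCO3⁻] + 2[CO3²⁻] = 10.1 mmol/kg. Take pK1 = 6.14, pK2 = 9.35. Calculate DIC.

DIC = 11.4 mmol/kg

CA = [HCO3⁻] + 2[CO3²⁻] = (α₁ + 2α₂)·DIC
At pH 7.00: [H⁺]/K1 = 10^-0.86 = 0.13804, K2/[H⁺] = 10^-2.35 = 0.0044668
α₁ = 1/(1 + 0.13804 + 0.0044668) = 1/1.1425 = 0.8753; α₂ = α₁·K2/[H⁺] = 0.003910
α₁ + 2α₂ = 0.8831
DIC = CA / (α₁ + 2α₂) = 10.1 / 0.8831 = 11.4 mmol/kg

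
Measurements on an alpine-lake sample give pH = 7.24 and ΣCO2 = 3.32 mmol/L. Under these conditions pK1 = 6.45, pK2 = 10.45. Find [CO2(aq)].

α₀ = 1 / (1 + K1/[H⁺] + K1K2/[H⁺]²) = 1 / (1 + 10^+0.79 + 10^-2.42)
   = 1 / (1 + 6.1660 + 0.0038019) = 1/7.1698 = 0.1395
[CO2*] = α₀ × DIC = 0.1395 × 3.32 = 0.463 mmol/L

[CO2*] = 0.463 mmol/L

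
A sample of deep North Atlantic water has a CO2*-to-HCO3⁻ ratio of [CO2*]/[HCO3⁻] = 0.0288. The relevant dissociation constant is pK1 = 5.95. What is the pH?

pH = 7.49

From K1 = [H⁺][HCO3⁻]/[CO2*]:  pH = pK1 − log₁₀([CO2*]/[HCO3⁻])
log₁₀(0.0288) = -1.541
pH = 5.95 − (-1.541) = 7.49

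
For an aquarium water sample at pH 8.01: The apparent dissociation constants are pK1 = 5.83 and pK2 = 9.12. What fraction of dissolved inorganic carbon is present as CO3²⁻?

α₂ = 0.0716

α₂ = 1 / (1 + [H⁺]/K2 + [H⁺]²/(K1K2)) = 1 / (1 + 10^+1.11 + 10^-1.07)
   = 1 / (1 + 12.882 + 0.085114) = 1/13.968 = 0.07159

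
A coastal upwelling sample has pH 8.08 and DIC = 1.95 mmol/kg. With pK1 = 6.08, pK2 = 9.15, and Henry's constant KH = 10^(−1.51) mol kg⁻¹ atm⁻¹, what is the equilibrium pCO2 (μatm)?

pCO2 = 576 μatm

α₀ = 1 / (1 + K1/[H⁺] + K1K2/[H⁺]²) = 1 / (1 + 10^+2.00 + 10^+0.93)
   = 1 / (1 + 100.00 + 8.5114) = 1/109.51 = 0.009131
[CO2*] = α₀ × DIC = 0.009131 × 1.95 = 0.01781 mmol/kg = 17.81 μmol/kg
pCO2 = [CO2*]/KH = 1.781×10^-5 / 3.090×10^-2 = 576 μatm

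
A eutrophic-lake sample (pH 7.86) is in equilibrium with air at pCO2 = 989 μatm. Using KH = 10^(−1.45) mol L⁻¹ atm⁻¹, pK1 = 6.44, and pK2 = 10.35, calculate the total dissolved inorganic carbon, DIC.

[CO2*] = KH · pCO2 = 10^(−1.45) × 989×10^-6 = 3.509×10^-5 mol/L
α₀ = 1/(1 + K1/[H⁺] + K1K2/[H⁺]²) = 1/(1 + 10^+1.42 + 10^-1.07) = 0.03651
DIC = [CO2*]/α₀ = 3.509×10^-5 / 0.03651 = 0.961 mmol/L

DIC = 0.961 mmol/L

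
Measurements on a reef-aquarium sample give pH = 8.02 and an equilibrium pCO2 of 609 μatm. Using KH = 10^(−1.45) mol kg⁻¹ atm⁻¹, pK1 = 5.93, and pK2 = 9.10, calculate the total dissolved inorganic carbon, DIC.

[CO2*] = KH · pCO2 = 10^(−1.45) × 609×10^-6 = 2.161×10^-5 mol/kg
α₀ = 1/(1 + K1/[H⁺] + K1K2/[H⁺]²) = 1/(1 + 10^+2.09 + 10^+1.01) = 0.007448
DIC = [CO2*]/α₀ = 2.161×10^-5 / 0.007448 = 2.90 mmol/kg

DIC = 2.90 mmol/kg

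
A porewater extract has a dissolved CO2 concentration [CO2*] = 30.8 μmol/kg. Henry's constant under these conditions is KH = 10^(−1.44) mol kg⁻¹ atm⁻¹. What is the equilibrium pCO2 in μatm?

pCO2 = 848 μatm

KH = 10^(−1.44) = 3.631×10^-2 mol kg⁻¹ atm⁻¹
pCO2 = [CO2*]/KH = 30.8×10^-6 / 3.631×10^-2 = 8.48×10^-4 atm = 848 μatm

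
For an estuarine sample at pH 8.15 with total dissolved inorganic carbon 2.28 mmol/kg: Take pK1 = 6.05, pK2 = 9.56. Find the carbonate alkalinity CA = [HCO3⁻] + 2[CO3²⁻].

CA = 2.35 mmol/kg

CA = [HCO3⁻] + 2[CO3²⁻] = (α₁ + 2α₂)·DIC
At pH 8.15: [H⁺]/K1 = 10^-2.10 = 0.0079433, K2/[H⁺] = 10^-1.41 = 0.038905
α₁ = 1/(1 + 0.0079433 + 0.038905) = 1/1.0468 = 0.9552; α₂ = α₁·K2/[H⁺] = 0.03716
α₁ + 2α₂ = 1.0296
CA = 1.0296 × 2.28 = 2.35 mmol/kg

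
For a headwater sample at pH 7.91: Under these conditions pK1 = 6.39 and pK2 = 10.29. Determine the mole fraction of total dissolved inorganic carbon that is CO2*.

α₀ = 1 / (1 + K1/[H⁺] + K1K2/[H⁺]²) = 1 / (1 + 10^+1.52 + 10^-0.86)
   = 1 / (1 + 33.113 + 0.13804) = 1/34.251 = 0.02920

α₀ = 0.0292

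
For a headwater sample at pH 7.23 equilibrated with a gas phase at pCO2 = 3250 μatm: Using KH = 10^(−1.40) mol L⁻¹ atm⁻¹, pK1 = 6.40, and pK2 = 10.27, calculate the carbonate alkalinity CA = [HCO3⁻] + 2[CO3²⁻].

[CO2*] = KH · pCO2 = 10^(−1.40) × 3250×10^-6 = 1.294×10^-4 mol/L
α₀ = 1/(1 + K1/[H⁺] + K1K2/[H⁺]²) = 1/(1 + 10^+0.83 + 10^-2.21) = 0.1287
DIC = [CO2*]/α₀ = 1.294×10^-4 / 0.1287 = 1.005 mmol/L
CA = (α₁ + 2α₂)·DIC = (0.8705 + 2×0.0007939) × 1.005 = 0.876 mmol/L

CA = 0.876 mmol/L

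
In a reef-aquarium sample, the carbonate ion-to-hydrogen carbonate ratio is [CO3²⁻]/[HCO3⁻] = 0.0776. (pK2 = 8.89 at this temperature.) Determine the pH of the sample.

From K2 = [H⁺][CO3²⁻]/[HCO3⁻]:  pH = pK2 + log₁₀([CO3²⁻]/[HCO3⁻])
log₁₀(0.0776) = -1.110
pH = 8.89 + (-1.110) = 7.78

pH = 7.78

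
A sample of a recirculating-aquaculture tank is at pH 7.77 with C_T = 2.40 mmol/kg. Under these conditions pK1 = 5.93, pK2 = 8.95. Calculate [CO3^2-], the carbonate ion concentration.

[CO3²⁻] = 0.147 mmol/kg

α₂ = 1 / (1 + [H⁺]/K2 + [H⁺]²/(K1K2)) = 1 / (1 + 10^+1.18 + 10^-0.66)
   = 1 / (1 + 15.136 + 0.21878) = 1/16.354 = 0.06115
[CO3²⁻] = α₂ × DIC = 0.06115 × 2.40 = 0.147 mmol/kg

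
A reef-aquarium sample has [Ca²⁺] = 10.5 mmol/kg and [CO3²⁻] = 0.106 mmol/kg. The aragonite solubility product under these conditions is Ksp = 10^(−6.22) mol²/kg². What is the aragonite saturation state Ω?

Ksp = 10^(−6.22) = 6.026×10^-7
Ω = [Ca²⁺][CO3²⁻]/Ksp = (10.5×10^-3)(0.106×10^-3) / 6.026×10^-7 = 1.85

Ω = 1.85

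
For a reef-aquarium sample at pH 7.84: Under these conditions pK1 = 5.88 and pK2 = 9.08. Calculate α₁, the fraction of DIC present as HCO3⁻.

α₁ = 1 / (1 + [H⁺]/K1 + K2/[H⁺]) = 1 / (1 + 10^-1.96 + 10^-1.24)
   = 1 / (1 + 0.010965 + 0.057544) = 1/1.0685 = 0.9359

α₁ = 0.936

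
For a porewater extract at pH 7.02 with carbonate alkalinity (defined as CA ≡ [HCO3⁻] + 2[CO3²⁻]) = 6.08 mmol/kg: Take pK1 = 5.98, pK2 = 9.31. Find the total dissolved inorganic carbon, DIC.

CA = [HCO3⁻] + 2[CO3²⁻] = (α₁ + 2α₂)·DIC
At pH 7.02: [H⁺]/K1 = 10^-1.04 = 0.091201, K2/[H⁺] = 10^-2.29 = 0.0051286
α₁ = 1/(1 + 0.091201 + 0.0051286) = 1/1.0963 = 0.9121; α₂ = α₁·K2/[H⁺] = 0.004678
α₁ + 2α₂ = 0.9215
DIC = CA / (α₁ + 2α₂) = 6.08 / 0.9215 = 6.60 mmol/kg

DIC = 6.60 mmol/kg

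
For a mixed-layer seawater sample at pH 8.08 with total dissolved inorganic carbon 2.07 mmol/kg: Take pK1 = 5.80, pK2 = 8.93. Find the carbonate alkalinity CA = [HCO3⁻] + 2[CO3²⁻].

CA = [HCO3⁻] + 2[CO3²⁻] = (α₁ + 2α₂)·DIC
At pH 8.08: [H⁺]/K1 = 10^-2.28 = 0.0052481, K2/[H⁺] = 10^-0.85 = 0.14125
α₁ = 1/(1 + 0.0052481 + 0.14125) = 1/1.1465 = 0.8722; α₂ = α₁·K2/[H⁺] = 0.1232
α₁ + 2α₂ = 1.1186
CA = 1.1186 × 2.07 = 2.32 mmol/kg

CA = 2.32 mmol/kg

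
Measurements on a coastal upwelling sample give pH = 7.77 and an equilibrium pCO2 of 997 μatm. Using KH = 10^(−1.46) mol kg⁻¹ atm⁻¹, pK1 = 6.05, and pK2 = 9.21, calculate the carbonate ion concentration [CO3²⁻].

[CO3²⁻] = 0.0659 mmol/kg

[CO2*] = KH · pCO2 = 10^(−1.46) × 997×10^-6 = 3.457×10^-5 mol/kg
α₀ = 1/(1 + K1/[H⁺] + K1K2/[H⁺]²) = 1/(1 + 10^+1.72 + 10^+0.28) = 0.01806
DIC = [CO2*]/α₀ = 3.457×10^-5 / 0.01806 = 1.915 mmol/kg
[CO3²⁻] = α₂·DIC; α₂ = 0.03440, so [CO3²⁻] = 0.03440 × 1.915 = 0.0659 mmol/kg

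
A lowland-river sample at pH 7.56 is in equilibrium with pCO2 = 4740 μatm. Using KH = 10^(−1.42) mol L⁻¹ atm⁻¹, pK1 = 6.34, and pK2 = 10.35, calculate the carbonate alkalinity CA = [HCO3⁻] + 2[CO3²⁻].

CA = 3.00 mmol/L

[CO2*] = KH · pCO2 = 10^(−1.42) × 4740×10^-6 = 1.802×10^-4 mol/L
α₀ = 1/(1 + K1/[H⁺] + K1K2/[H⁺]²) = 1/(1 + 10^+1.22 + 10^-1.57) = 0.05674
DIC = [CO2*]/α₀ = 1.802×10^-4 / 0.05674 = 3.176 mmol/L
CA = (α₁ + 2α₂)·DIC = (0.9417 + 2×0.001527) × 3.176 = 3.00 mmol/L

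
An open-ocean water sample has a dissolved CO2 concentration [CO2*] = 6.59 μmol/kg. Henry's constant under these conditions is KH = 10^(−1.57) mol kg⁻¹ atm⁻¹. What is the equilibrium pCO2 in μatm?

KH = 10^(−1.57) = 2.692×10^-2 mol kg⁻¹ atm⁻¹
pCO2 = [CO2*]/KH = 6.59×10^-6 / 2.692×10^-2 = 2.45×10^-4 atm = 245 μatm

pCO2 = 245 μatm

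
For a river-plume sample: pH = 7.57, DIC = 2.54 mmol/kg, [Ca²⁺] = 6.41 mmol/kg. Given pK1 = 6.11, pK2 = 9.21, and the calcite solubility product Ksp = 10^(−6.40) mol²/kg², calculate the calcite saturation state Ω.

α₂ = 1 / (1 + [H⁺]/K2 + [H⁺]²/(K1K2)) = 1 / (1 + 10^+1.64 + 10^+0.18)
   = 1 / (1 + 43.652 + 1.5136) = 1/46.165 = 0.02166
[CO3²⁻] = α₂ × DIC = 0.02166 × 2.54 = 0.05502 mmol/kg
Ksp = 10^(−6.40) = 3.981×10^-7
Ω = [Ca²⁺][CO3²⁻]/Ksp = (6.41×10^-3)(5.502×10^-5) / 3.981×10^-7 = 0.886

Ω = 0.886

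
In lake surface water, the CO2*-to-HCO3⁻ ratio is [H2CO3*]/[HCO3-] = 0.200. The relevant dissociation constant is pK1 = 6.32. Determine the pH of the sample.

pH = 7.02

From K1 = [H⁺][HCO3-]/[H2CO3*]:  pH = pK1 − log₁₀([H2CO3*]/[HCO3-])
log₁₀(0.200) = -0.699
pH = 6.32 − (-0.699) = 7.02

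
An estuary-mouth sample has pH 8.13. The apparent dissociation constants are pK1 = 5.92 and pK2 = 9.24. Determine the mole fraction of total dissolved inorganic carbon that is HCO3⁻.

α₁ = 0.923

α₁ = 1 / (1 + [H⁺]/K1 + K2/[H⁺]) = 1 / (1 + 10^-2.21 + 10^-1.11)
   = 1 / (1 + 0.0061660 + 0.077625) = 1/1.0838 = 0.9227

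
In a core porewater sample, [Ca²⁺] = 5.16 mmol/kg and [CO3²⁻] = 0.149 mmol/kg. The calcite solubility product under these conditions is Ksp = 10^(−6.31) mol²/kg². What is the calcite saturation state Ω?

Ω = 1.57

Ksp = 10^(−6.31) = 4.898×10^-7
Ω = [Ca²⁺][CO3²⁻]/Ksp = (5.16×10^-3)(0.149×10^-3) / 4.898×10^-7 = 1.57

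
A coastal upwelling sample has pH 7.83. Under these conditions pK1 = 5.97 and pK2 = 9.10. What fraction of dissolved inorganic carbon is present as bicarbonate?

α₁ = 1 / (1 + [H⁺]/K1 + K2/[H⁺]) = 1 / (1 + 10^-1.86 + 10^-1.27)
   = 1 / (1 + 0.013804 + 0.053703) = 1/1.0675 = 0.9368

α₁ = 0.937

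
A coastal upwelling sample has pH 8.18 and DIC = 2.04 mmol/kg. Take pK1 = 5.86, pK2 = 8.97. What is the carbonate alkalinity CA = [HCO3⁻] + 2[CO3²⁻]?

CA = 2.32 mmol/kg

CA = [HCO3⁻] + 2[CO3²⁻] = (α₁ + 2α₂)·DIC
At pH 8.18: [H⁺]/K1 = 10^-2.32 = 0.0047863, K2/[H⁺] = 10^-0.79 = 0.16218
α₁ = 1/(1 + 0.0047863 + 0.16218) = 1/1.1670 = 0.8569; α₂ = α₁·K2/[H⁺] = 0.1390
α₁ + 2α₂ = 1.1349
CA = 1.1349 × 2.04 = 2.32 mmol/kg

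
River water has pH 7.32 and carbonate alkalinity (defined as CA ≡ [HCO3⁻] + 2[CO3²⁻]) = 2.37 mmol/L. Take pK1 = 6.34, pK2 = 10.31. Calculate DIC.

DIC = 2.62 mmol/L

CA = [HCO3⁻] + 2[CO3²⁻] = (α₁ + 2α₂)·DIC
At pH 7.32: [H⁺]/K1 = 10^-0.98 = 0.10471, K2/[H⁺] = 10^-2.99 = 0.0010233
α₁ = 1/(1 + 0.10471 + 0.0010233) = 1/1.1057 = 0.9044; α₂ = α₁·K2/[H⁺] = 0.0009254
α₁ + 2α₂ = 0.9062
DIC = CA / (α₁ + 2α₂) = 2.37 / 0.9062 = 2.62 mmol/L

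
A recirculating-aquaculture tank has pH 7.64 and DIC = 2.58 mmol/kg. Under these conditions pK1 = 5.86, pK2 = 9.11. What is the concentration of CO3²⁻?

α₂ = 1 / (1 + [H⁺]/K2 + [H⁺]²/(K1K2)) = 1 / (1 + 10^+1.47 + 10^-0.31)
   = 1 / (1 + 29.512 + 0.48978) = 1/31.002 = 0.03226
[CO3²⁻] = α₂ × DIC = 0.03226 × 2.58 = 0.0832 mmol/kg

[CO3²⁻] = 0.0832 mmol/kg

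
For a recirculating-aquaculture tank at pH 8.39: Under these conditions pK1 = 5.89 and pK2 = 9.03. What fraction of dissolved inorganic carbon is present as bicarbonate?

α₁ = 1 / (1 + [H⁺]/K1 + K2/[H⁺]) = 1 / (1 + 10^-2.50 + 10^-0.64)
   = 1 / (1 + 0.0031623 + 0.22909) = 1/1.2322 = 0.8115

α₁ = 0.812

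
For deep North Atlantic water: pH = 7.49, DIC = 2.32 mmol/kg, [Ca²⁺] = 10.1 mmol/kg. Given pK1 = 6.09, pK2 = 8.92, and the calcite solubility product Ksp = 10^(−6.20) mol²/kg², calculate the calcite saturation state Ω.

Ω = 1.28

α₂ = 1 / (1 + [H⁺]/K2 + [H⁺]²/(K1K2)) = 1 / (1 + 10^+1.43 + 10^+0.03)
   = 1 / (1 + 26.915 + 1.0715) = 1/28.987 = 0.03450
[CO3²⁻] = α₂ × DIC = 0.03450 × 2.32 = 0.08004 mmol/kg
Ksp = 10^(−6.20) = 6.310×10^-7
Ω = [Ca²⁺][CO3²⁻]/Ksp = (10.1×10^-3)(8.004×10^-5) / 6.310×10^-7 = 1.28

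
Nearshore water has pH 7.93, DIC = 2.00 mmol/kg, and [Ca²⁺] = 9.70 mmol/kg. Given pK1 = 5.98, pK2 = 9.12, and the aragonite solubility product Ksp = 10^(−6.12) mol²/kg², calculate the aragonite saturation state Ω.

Ω = 1.53

α₂ = 1 / (1 + [H⁺]/K2 + [H⁺]²/(K1K2)) = 1 / (1 + 10^+1.19 + 10^-0.76)
   = 1 / (1 + 15.488 + 0.17378) = 1/16.662 = 0.06002
[CO3²⁻] = α₂ × DIC = 0.06002 × 2.00 = 0.1200 mmol/kg
Ksp = 10^(−6.12) = 7.586×10^-7
Ω = [Ca²⁺][CO3²⁻]/Ksp = (9.70×10^-3)(1.200×10^-4) / 7.586×10^-7 = 1.53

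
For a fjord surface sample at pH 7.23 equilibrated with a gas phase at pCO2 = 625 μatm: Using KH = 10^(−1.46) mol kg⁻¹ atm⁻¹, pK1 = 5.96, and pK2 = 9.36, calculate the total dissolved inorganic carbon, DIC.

[CO2*] = KH · pCO2 = 10^(−1.46) × 625×10^-6 = 2.167×10^-5 mol/kg
α₀ = 1/(1 + K1/[H⁺] + K1K2/[H⁺]²) = 1/(1 + 10^+1.27 + 10^-0.86) = 0.05061
DIC = [CO2*]/α₀ = 2.167×10^-5 / 0.05061 = 0.428 mmol/kg

DIC = 0.428 mmol/kg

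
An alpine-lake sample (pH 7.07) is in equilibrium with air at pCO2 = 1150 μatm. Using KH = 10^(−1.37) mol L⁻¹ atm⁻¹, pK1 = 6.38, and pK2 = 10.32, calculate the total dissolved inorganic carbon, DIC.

[CO2*] = KH · pCO2 = 10^(−1.37) × 1150×10^-6 = 4.906×10^-5 mol/L
α₀ = 1/(1 + K1/[H⁺] + K1K2/[H⁺]²) = 1/(1 + 10^+0.69 + 10^-2.56) = 0.1695
DIC = [CO2*]/α₀ = 4.906×10^-5 / 0.1695 = 0.289 mmol/L

DIC = 0.289 mmol/L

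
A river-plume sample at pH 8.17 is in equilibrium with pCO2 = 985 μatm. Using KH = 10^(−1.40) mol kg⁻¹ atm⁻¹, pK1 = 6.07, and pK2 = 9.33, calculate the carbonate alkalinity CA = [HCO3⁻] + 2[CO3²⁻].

[CO2*] = KH · pCO2 = 10^(−1.40) × 985×10^-6 = 3.921×10^-5 mol/kg
α₀ = 1/(1 + K1/[H⁺] + K1K2/[H⁺]²) = 1/(1 + 10^+2.10 + 10^+0.94) = 0.007375
DIC = [CO2*]/α₀ = 3.921×10^-5 / 0.007375 = 5.317 mmol/kg
CA = (α₁ + 2α₂)·DIC = (0.9284 + 2×0.06423) × 5.317 = 5.62 mmol/kg

CA = 5.62 mmol/kg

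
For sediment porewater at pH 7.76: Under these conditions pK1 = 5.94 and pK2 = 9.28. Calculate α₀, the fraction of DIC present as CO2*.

α₀ = 1 / (1 + K1/[H⁺] + K1K2/[H⁺]²) = 1 / (1 + 10^+1.82 + 10^+0.30)
   = 1 / (1 + 66.069 + 1.9953) = 1/69.065 = 0.01448

α₀ = 0.0145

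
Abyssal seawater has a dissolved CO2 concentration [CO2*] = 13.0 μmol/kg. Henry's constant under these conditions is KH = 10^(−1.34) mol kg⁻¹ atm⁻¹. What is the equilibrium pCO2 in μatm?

KH = 10^(−1.34) = 4.571×10^-2 mol kg⁻¹ atm⁻¹
pCO2 = [CO2*]/KH = 13.0×10^-6 / 4.571×10^-2 = 2.84×10^-4 atm = 284 μatm

pCO2 = 284 μatm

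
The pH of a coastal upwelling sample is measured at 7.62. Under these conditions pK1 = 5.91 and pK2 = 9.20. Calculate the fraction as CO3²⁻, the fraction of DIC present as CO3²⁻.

α₂ = 0.0252

α₂ = 1 / (1 + [H⁺]/K2 + [H⁺]²/(K1K2)) = 1 / (1 + 10^+1.58 + 10^-0.13)
   = 1 / (1 + 38.019 + 0.74131) = 1/39.760 = 0.02515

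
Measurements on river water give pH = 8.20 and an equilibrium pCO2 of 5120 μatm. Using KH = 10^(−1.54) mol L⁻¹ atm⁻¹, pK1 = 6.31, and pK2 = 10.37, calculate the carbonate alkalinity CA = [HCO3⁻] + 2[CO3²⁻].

[CO2*] = KH · pCO2 = 10^(−1.54) × 5120×10^-6 = 1.477×10^-4 mol/L
α₀ = 1/(1 + K1/[H⁺] + K1K2/[H⁺]²) = 1/(1 + 10^+1.89 + 10^-0.28) = 0.01263
DIC = [CO2*]/α₀ = 1.477×10^-4 / 0.01263 = 11.69 mmol/L
CA = (α₁ + 2α₂)·DIC = (0.9807 + 2×0.006631) × 11.69 = 11.6 mmol/L

CA = 11.6 mmol/L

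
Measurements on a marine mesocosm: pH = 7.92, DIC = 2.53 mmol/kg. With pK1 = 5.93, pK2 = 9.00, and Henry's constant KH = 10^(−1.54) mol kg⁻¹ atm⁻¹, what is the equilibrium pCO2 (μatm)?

α₀ = 1 / (1 + K1/[H⁺] + K1K2/[H⁺]²) = 1 / (1 + 10^+1.99 + 10^+0.91)
   = 1 / (1 + 97.724 + 8.1283) = 1/106.85 = 0.009359
[CO2*] = α₀ × DIC = 0.009359 × 2.53 = 0.02368 mmol/kg
pCO2 = [CO2*]/KH = 2.368×10^-5 / 2.884×10^-2 = 821 μatm

pCO2 = 821 μatm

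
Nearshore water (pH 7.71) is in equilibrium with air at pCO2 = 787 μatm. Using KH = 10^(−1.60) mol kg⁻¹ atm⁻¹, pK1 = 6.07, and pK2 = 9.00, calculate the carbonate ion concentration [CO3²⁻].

[CO3²⁻] = 0.0443 mmol/kg

[CO2*] = KH · pCO2 = 10^(−1.60) × 787×10^-6 = 1.977×10^-5 mol/kg
α₀ = 1/(1 + K1/[H⁺] + K1K2/[H⁺]²) = 1/(1 + 10^+1.64 + 10^+0.35) = 0.02133
DIC = [CO2*]/α₀ = 1.977×10^-5 / 0.02133 = 0.9270 mmol/kg
[CO3²⁻] = α₂·DIC; α₂ = 0.04774, so [CO3²⁻] = 0.04774 × 0.9270 = 0.0443 mmol/kg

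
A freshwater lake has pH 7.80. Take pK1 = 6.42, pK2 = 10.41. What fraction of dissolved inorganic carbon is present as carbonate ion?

α₂ = 0.00235

α₂ = 1 / (1 + [H⁺]/K2 + [H⁺]²/(K1K2)) = 1 / (1 + 10^+2.61 + 10^+1.23)
   = 1 / (1 + 407.38 + 16.982) = 1/425.36 = 0.002351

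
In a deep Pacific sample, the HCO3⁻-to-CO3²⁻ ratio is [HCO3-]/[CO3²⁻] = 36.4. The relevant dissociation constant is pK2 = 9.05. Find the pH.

pH = 7.49

From K2 = [H⁺][CO3²⁻]/[HCO3-]:  pH = pK2 − log₁₀([HCO3-]/[CO3²⁻])
log₁₀(36.4) = +1.561
pH = 9.05 − (+1.561) = 7.49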